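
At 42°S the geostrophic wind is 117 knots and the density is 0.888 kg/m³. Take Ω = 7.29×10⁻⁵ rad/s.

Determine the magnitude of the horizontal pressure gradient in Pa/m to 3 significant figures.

Coriolis parameter at 42°S:
f = 2Ω sin φ = 2 × 7.29×10⁻⁵ × sin 42° = 9.76×10⁻⁵ s⁻¹
Wind speed in SI: 117 knots = 60.2 m/s
Geostrophic balance rearranged: |∂P/∂n| = f ρ V_g
|∂P/∂n| = 9.76×10⁻⁵ × 0.888 × 60.2 = 5.21×10⁻³ Pa/m

5.21×10⁻³ Pa/m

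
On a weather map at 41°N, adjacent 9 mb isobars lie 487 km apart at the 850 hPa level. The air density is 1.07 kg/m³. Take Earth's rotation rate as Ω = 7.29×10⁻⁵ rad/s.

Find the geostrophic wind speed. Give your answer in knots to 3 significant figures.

Coriolis parameter at 41°N:
f = 2Ω sin φ = 2 × 7.29×10⁻⁵ × sin 41° = 9.57×10⁻⁵ s⁻¹
Pressure gradient: |∂P/∂n| = 900 Pa / 487000 m = 1.85×10⁻³ Pa/m
Geostrophic balance (pressure-gradient force = Coriolis force):
V_g = (1/(fρ)) |∂P/∂n| = 1.85×10⁻³ / (9.57×10⁻⁵ × 1.07) = 18.1 m/s
Converting: 18.1 m/s × 1.944 = 35.1 knots

35.1 knots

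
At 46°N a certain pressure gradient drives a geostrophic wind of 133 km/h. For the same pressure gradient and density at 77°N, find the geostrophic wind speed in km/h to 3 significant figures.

With the same pressure gradient and density, V_g ∝ 1/f ∝ 1/sin φ.
V₂ = V₁ · sin φ₁ / sin φ₂ = 133 × sin 46° / sin 77°
V₂ = 133 × 0.7193/0.9744 = 98.2 km/h

98.2 km/h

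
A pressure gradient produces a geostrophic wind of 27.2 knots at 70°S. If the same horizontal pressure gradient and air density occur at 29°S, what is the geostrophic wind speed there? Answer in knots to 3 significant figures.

52.7 knots

With the same pressure gradient and density, V_g ∝ 1/f ∝ 1/sin φ.
V₂ = V₁ · sin φ₁ / sin φ₂ = 27.2 × sin 70° / sin 29°
V₂ = 27.2 × 0.9397/0.4848 = 52.7 knots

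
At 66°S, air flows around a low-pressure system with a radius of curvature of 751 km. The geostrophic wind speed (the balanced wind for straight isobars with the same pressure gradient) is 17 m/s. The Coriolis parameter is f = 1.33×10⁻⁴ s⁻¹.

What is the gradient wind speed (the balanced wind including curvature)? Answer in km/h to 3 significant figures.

53.3 km/h

Around a low, centrifugal force acts outward with Coriolis, so pressure-gradient force balances both:
(1/ρ)|∂P/∂n| = fV + V²/R  →  V² + fR·V − fR·V_g = 0
With fR = 1.33×10⁻⁴ × 751×10³ m = 99.9 m/s:
V = [−fR + √((fR)² + 4 fR V_g)]/2 = [−99.9 + √(99.9² + 4×99.9×17)]/2 = 14.8 m/s
Subgeostrophic (V < V_g = 17 m/s), as expected around a low.
Converting: 14.8 m/s × 3.6 = 53.3 km/h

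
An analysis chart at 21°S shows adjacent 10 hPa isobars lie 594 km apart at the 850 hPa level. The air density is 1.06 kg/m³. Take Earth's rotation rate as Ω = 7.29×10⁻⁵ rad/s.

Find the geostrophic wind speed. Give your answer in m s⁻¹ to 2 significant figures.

30 m s⁻¹

Coriolis parameter at 21°S:
f = 2Ω sin φ = 2 × 7.29×10⁻⁵ × sin 21° = 5.23×10⁻⁵ s⁻¹
Pressure gradient: |∂P/∂n| = 1000 Pa / 594000 m = 1.68×10⁻³ Pa/m
Geostrophic balance (pressure-gradient force = Coriolis force):
V_g = (1/(fρ)) |∂P/∂n| = 1.68×10⁻³ / (5.23×10⁻⁵ × 1.06) = 30.4 m/s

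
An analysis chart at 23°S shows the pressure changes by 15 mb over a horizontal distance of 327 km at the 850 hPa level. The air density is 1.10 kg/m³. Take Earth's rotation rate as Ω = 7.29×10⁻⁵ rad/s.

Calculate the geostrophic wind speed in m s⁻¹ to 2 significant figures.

73 m s⁻¹

Coriolis parameter at 23°S:
f = 2Ω sin φ = 2 × 7.29×10⁻⁵ × sin 23° = 5.70×10⁻⁵ s⁻¹
Pressure gradient: |∂P/∂n| = 1500 Pa / 327000 m = 4.59×10⁻³ Pa/m
Geostrophic balance (pressure-gradient force = Coriolis force):
V_g = (1/(fρ)) |∂P/∂n| = 4.59×10⁻³ / (5.70×10⁻⁵ × 1.10) = 73.2 m/s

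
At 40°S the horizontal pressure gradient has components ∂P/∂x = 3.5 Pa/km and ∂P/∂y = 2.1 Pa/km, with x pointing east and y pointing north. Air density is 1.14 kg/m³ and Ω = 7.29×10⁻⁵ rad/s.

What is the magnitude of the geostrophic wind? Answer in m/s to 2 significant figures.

Coriolis parameter at 40°S:
f = 2Ω sin φ = 2 × 7.29×10⁻⁵ × sin 40° = 9.37×10⁻⁵ s⁻¹
In the Southern Hemisphere f is negative: f = −9.37×10⁻⁵ s⁻¹.
Component geostrophic relations (x east, y north):
u_g = −(1/(fρ)) ∂P/∂y,  v_g = (1/(fρ)) ∂P/∂x
u_g = −(2.1×10⁻³)/(−9.37×10⁻⁵ × 1.14) = 19.7 m/s;  v_g = (3.5×10⁻³)/(−9.37×10⁻⁵ × 1.14) = −32.8 m/s
|V_g| = √(u_g² + v_g²) = 38.2 m/s

38 m/s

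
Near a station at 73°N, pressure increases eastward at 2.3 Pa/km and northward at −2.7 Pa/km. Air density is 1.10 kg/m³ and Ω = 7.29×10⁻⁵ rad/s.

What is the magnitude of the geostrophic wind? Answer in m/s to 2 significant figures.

Coriolis parameter at 73°N:
f = 2Ω sin φ = 2 × 7.29×10⁻⁵ × sin 73° = 1.39×10⁻⁴ s⁻¹
Component geostrophic relations (x east, y north):
u_g = −(1/(fρ)) ∂P/∂y,  v_g = (1/(fρ)) ∂P/∂x
u_g = −(−2.7×10⁻³)/(1.39×10⁻⁴ × 1.10) = 17.6 m/s;  v_g = (2.3×10⁻³)/(1.39×10⁻⁴ × 1.10) = 15.0 m/s
|V_g| = √(u_g² + v_g²) = 23.1 m/s

23 m/s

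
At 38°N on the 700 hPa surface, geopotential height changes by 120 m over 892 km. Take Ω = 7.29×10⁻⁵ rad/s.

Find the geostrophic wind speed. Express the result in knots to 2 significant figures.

29 knots

Coriolis parameter at 38°N:
f = 2Ω sin φ = 2 × 7.29×10⁻⁵ × sin 38° = 8.98×10⁻⁵ s⁻¹
Height gradient: |∂Z/∂n| = 120 m / 892000 m = 1.35×10⁻⁴
On a pressure surface, geostrophic balance gives V_g = (g/f)|∂Z/∂n|:
V_g = 9.81 × 1.35×10⁻⁴ / 8.98×10⁻⁵ = 14.7 m/s
Converting: 14.7 m/s × 1.944 = 29 knots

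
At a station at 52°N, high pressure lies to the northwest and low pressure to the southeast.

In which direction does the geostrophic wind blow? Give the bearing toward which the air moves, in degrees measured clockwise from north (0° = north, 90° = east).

225°

The pressure-gradient force points toward the southeast (bearing 135°).
Geostrophic balance: in the Northern Hemisphere the Coriolis force deflects motion to the right, so the geostrophic wind blows 90° to the right of the pressure-gradient force (low pressure on the left).
Rotating 135° by 90° clockwise gives 225° — the wind blows toward the southwest.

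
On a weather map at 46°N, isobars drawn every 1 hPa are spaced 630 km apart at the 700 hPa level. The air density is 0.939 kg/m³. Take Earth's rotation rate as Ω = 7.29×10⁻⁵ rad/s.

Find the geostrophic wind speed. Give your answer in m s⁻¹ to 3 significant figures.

1.61 m s⁻¹

Coriolis parameter at 46°N:
f = 2Ω sin φ = 2 × 7.29×10⁻⁵ × sin 46° = 1.05×10⁻⁴ s⁻¹
Pressure gradient: |∂P/∂n| = 100 Pa / 630000 m = 1.59×10⁻⁴ Pa/m
Geostrophic balance (pressure-gradient force = Coriolis force):
V_g = (1/(fρ)) |∂P/∂n| = 1.59×10⁻⁴ / (1.05×10⁻⁴ × 0.939) = 1.61 m/s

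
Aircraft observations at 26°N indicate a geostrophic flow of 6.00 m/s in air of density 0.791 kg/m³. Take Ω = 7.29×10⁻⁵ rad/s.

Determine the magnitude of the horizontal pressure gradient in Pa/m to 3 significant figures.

3.03×10⁻⁴ Pa/m

Coriolis parameter at 26°N:
f = 2Ω sin φ = 2 × 7.29×10⁻⁵ × sin 26° = 6.39×10⁻⁵ s⁻¹
Geostrophic balance rearranged: |∂P/∂n| = f ρ V_g
|∂P/∂n| = 6.39×10⁻⁵ × 0.791 × 6.00 = 3.03×10⁻⁴ Pa/m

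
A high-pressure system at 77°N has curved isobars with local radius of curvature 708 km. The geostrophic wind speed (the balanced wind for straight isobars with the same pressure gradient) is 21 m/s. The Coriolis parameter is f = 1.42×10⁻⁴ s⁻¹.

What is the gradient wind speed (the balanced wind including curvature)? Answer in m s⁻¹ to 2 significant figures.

Around a high, pressure-gradient force acts outward with centrifugal, so Coriolis balances both:
fV = (1/ρ)|∂P/∂n| + V²/R  →  V² − fR·V + fR·V_g = 0
With fR = 1.42×10⁻⁴ × 708×10³ m = 101 m/s:
V = [fR − √((fR)² − 4 fR V_g)]/2 = [101 − √(101² − 4×101×21)]/2 = 29.9 m/s
Supergeostrophic (V > V_g = 21 m/s), as expected around a high.

30 m s⁻¹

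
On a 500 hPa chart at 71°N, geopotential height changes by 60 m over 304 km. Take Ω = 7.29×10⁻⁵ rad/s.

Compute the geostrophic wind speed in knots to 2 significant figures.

Coriolis parameter at 71°N:
f = 2Ω sin φ = 2 × 7.29×10⁻⁵ × sin 71° = 1.38×10⁻⁴ s⁻¹
Height gradient: |∂Z/∂n| = 60 m / 304000 m = 1.97×10⁻⁴
On a pressure surface, geostrophic balance gives V_g = (g/f)|∂Z/∂n|:
V_g = 9.81 × 1.97×10⁻⁴ / 1.38×10⁻⁴ = 14.0 m/s
Converting: 14.0 m/s × 1.944 = 27 knots

27 knots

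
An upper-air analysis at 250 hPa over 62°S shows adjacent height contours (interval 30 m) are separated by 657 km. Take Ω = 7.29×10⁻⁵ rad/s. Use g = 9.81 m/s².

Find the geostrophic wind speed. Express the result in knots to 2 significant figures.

Coriolis parameter at 62°S:
f = 2Ω sin φ = 2 × 7.29×10⁻⁵ × sin 62° = 1.29×10⁻⁴ s⁻¹
Height gradient: |∂Z/∂n| = 30 m / 657000 m = 4.57×10⁻⁵
On a pressure surface, geostrophic balance gives V_g = (g/f)|∂Z/∂n|:
V_g = 9.81 × 4.57×10⁻⁵ / 1.29×10⁻⁴ = 3.48 m/s
Converting: 3.48 m/s × 1.944 = 6.8 knots

6.8 knots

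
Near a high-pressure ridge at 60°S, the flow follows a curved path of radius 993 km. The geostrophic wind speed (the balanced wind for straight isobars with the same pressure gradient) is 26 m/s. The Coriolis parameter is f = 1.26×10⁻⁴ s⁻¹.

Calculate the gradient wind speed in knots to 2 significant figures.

72 knots

Around a high, pressure-gradient force acts outward with centrifugal, so Coriolis balances both:
fV = (1/ρ)|∂P/∂n| + V²/R  →  V² − fR·V + fR·V_g = 0
With fR = 1.26×10⁻⁴ × 993×10³ m = 125 m/s:
V = [fR − √((fR)² − 4 fR V_g)]/2 = [125 − √(125² − 4×125×26)]/2 = 36.9 m/s
Supergeostrophic (V > V_g = 26 m/s), as expected around a high.
Converting: 36.9 m/s × 1.944 = 72 knots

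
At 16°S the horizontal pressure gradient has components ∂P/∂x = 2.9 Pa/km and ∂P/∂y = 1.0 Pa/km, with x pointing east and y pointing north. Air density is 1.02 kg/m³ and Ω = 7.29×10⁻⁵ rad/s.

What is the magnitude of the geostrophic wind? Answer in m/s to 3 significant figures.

74.8 m/s

Coriolis parameter at 16°S:
f = 2Ω sin φ = 2 × 7.29×10⁻⁵ × sin 16° = 4.02×10⁻⁵ s⁻¹
In the Southern Hemisphere f is negative: f = −4.02×10⁻⁵ s⁻¹.
Component geostrophic relations (x east, y north):
u_g = −(1/(fρ)) ∂P/∂y,  v_g = (1/(fρ)) ∂P/∂x
u_g = −(1.0×10⁻³)/(−4.02×10⁻⁵ × 1.02) = 24.4 m/s;  v_g = (2.9×10⁻³)/(−4.02×10⁻⁵ × 1.02) = −70.7 m/s
|V_g| = √(u_g² + v_g²) = 74.8 m/s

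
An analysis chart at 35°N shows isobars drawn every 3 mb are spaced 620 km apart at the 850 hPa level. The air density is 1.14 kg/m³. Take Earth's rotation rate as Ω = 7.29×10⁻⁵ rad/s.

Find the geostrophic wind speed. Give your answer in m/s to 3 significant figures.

Coriolis parameter at 35°N:
f = 2Ω sin φ = 2 × 7.29×10⁻⁵ × sin 35° = 8.36×10⁻⁵ s⁻¹
Pressure gradient: |∂P/∂n| = 300 Pa / 620000 m = 4.84×10⁻⁴ Pa/m
Geostrophic balance (pressure-gradient force = Coriolis force):
V_g = (1/(fρ)) |∂P/∂n| = 4.84×10⁻⁴ / (8.36×10⁻⁵ × 1.14) = 5.08 m/s

5.08 m/s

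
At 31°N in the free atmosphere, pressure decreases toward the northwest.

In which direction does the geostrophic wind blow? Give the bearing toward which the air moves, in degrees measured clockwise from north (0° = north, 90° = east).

045°

The pressure-gradient force points toward the northwest (bearing 315°).
Geostrophic balance: in the Northern Hemisphere the Coriolis force deflects motion to the right, so the geostrophic wind blows 90° to the right of the pressure-gradient force (low pressure on the left).
Rotating 315° by 90° clockwise gives 045° — the wind blows toward the northeast.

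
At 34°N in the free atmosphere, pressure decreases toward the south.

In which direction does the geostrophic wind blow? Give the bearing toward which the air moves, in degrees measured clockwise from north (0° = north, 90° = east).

The pressure-gradient force points toward the south (bearing 180°).
Geostrophic balance: in the Northern Hemisphere the Coriolis force deflects motion to the right, so the geostrophic wind blows 90° to the right of the pressure-gradient force (low pressure on the left).
Rotating 180° by 90° clockwise gives 270° — the wind blows toward the west.

270°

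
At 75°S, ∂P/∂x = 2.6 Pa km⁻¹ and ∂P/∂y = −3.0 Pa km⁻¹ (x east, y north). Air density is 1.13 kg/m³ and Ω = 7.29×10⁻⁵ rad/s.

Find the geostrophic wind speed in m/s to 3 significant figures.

Coriolis parameter at 75°S:
f = 2Ω sin φ = 2 × 7.29×10⁻⁵ × sin 75° = 1.41×10⁻⁴ s⁻¹
In the Southern Hemisphere f is negative: f = −1.41×10⁻⁴ s⁻¹.
Component geostrophic relations (x east, y north):
u_g = −(1/(fρ)) ∂P/∂y,  v_g = (1/(fρ)) ∂P/∂x
u_g = −(−3.0×10⁻³)/(−1.41×10⁻⁴ × 1.13) = −18.9 m/s;  v_g = (2.6×10⁻³)/(−1.41×10⁻⁴ × 1.13) = −16.3 m/s
|V_g| = √(u_g² + v_g²) = 24.9 m/s

24.9 m/s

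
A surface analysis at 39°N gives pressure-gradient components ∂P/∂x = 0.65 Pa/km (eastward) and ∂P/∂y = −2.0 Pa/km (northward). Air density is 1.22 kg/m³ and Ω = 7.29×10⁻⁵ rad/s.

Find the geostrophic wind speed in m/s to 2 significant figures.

19 m/s

Coriolis parameter at 39°N:
f = 2Ω sin φ = 2 × 7.29×10⁻⁵ × sin 39° = 9.18×10⁻⁵ s⁻¹
Component geostrophic relations (x east, y north):
u_g = −(1/(fρ)) ∂P/∂y,  v_g = (1/(fρ)) ∂P/∂x
u_g = −(−2.0×10⁻³)/(9.18×10⁻⁵ × 1.22) = 17.9 m/s;  v_g = (0.65×10⁻³)/(9.18×10⁻⁵ × 1.22) = 5.81 m/s
|V_g| = √(u_g² + v_g²) = 18.8 m/s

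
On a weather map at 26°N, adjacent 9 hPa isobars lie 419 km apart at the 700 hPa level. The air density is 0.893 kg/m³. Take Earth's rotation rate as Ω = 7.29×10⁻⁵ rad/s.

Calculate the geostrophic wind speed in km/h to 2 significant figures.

140 km/h

Coriolis parameter at 26°N:
f = 2Ω sin φ = 2 × 7.29×10⁻⁵ × sin 26° = 6.39×10⁻⁵ s⁻¹
Pressure gradient: |∂P/∂n| = 900 Pa / 419000 m = 2.15×10⁻³ Pa/m
Geostrophic balance (pressure-gradient force = Coriolis force):
V_g = (1/(fρ)) |∂P/∂n| = 2.15×10⁻³ / (6.39×10⁻⁵ × 0.893) = 37.6 m/s
Converting: 37.6 m/s × 3.6 = 140 km/h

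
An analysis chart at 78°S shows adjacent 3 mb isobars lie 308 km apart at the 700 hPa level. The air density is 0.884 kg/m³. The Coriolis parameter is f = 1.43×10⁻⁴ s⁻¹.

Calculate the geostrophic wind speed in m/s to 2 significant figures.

Pressure gradient: |∂P/∂n| = 300 Pa / 308000 m = 9.74×10⁻⁴ Pa/m
Geostrophic balance (pressure-gradient force = Coriolis force):
V_g = (1/(fρ)) |∂P/∂n| = 9.74×10⁻⁴ / (1.43×10⁻⁴ × 0.884) = 7.71 m/s

7.7 m/s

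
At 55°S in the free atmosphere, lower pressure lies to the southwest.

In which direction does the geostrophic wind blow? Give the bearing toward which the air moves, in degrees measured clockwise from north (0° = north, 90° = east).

The pressure-gradient force points toward the southwest (bearing 225°).
Geostrophic balance: in the Southern Hemisphere the Coriolis force deflects motion to the left, so the geostrophic wind blows 90° to the left of the pressure-gradient force (low pressure on the right).
Rotating 225° by 90° counterclockwise gives 135° — the wind blows toward the southeast.

135°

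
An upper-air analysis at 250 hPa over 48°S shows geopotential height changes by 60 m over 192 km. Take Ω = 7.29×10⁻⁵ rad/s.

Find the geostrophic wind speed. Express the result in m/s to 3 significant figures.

Coriolis parameter at 48°S:
f = 2Ω sin φ = 2 × 7.29×10⁻⁵ × sin 48° = 1.08×10⁻⁴ s⁻¹
Height gradient: |∂Z/∂n| = 60 m / 192000 m = 3.12×10⁻⁴
On a pressure surface, geostrophic balance gives V_g = (g/f)|∂Z/∂n|:
V_g = 9.81 × 3.12×10⁻⁴ / 1.08×10⁻⁴ = 28.3 m/s

28.3 m/s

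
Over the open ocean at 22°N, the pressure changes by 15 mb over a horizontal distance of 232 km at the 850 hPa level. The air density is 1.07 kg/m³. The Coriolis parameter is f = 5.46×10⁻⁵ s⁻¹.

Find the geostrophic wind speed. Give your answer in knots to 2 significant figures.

220 knots

Pressure gradient: |∂P/∂n| = 1500 Pa / 232000 m = 6.47×10⁻³ Pa/m
Geostrophic balance (pressure-gradient force = Coriolis force):
V_g = (1/(fρ)) |∂P/∂n| = 6.47×10⁻³ / (5.46×10⁻⁵ × 1.07) = 111 m/s
Converting: 111 m/s × 1.944 = 220 knots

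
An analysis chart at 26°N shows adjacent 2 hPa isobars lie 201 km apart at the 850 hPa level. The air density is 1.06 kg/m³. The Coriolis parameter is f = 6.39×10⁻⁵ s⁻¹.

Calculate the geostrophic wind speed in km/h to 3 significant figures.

Pressure gradient: |∂P/∂n| = 200 Pa / 201000 m = 9.95×10⁻⁴ Pa/m
Geostrophic balance (pressure-gradient force = Coriolis force):
V_g = (1/(fρ)) |∂P/∂n| = 9.95×10⁻⁴ / (6.39×10⁻⁵ × 1.06) = 14.7 m/s
Converting: 14.7 m/s × 3.6 = 52.9 km/h

52.9 km/h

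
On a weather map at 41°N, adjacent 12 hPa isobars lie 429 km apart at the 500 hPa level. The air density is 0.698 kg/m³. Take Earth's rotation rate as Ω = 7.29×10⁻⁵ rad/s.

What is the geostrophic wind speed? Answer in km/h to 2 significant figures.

150 km/h

Coriolis parameter at 41°N:
f = 2Ω sin φ = 2 × 7.29×10⁻⁵ × sin 41° = 9.57×10⁻⁵ s⁻¹
Pressure gradient: |∂P/∂n| = 1200 Pa / 429000 m = 2.80×10⁻³ Pa/m
Geostrophic balance (pressure-gradient force = Coriolis force):
V_g = (1/(fρ)) |∂P/∂n| = 2.80×10⁻³ / (9.57×10⁻⁵ × 0.698) = 41.9 m/s
Converting: 41.9 m/s × 3.6 = 150 km/h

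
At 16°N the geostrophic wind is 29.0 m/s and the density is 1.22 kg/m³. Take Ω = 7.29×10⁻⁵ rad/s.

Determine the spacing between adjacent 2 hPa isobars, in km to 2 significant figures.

140 km

Coriolis parameter at 16°N:
f = 2Ω sin φ = 2 × 7.29×10⁻⁵ × sin 16° = 4.02×10⁻⁵ s⁻¹
Geostrophic balance rearranged: |∂P/∂n| = f ρ V_g
|∂P/∂n| = 4.02×10⁻⁵ × 1.22 × 29.0 = 1.42×10⁻³ Pa/m
Isobar spacing: Δn = ΔP/|∂P/∂n| = 200 Pa / 1.42×10⁻³ Pa/m = 140662 m ≈ 140 km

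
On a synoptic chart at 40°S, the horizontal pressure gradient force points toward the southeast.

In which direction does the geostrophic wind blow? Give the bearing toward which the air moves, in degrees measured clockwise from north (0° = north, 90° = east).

045°

The pressure-gradient force points toward the southeast (bearing 135°).
Geostrophic balance: in the Southern Hemisphere the Coriolis force deflects motion to the left, so the geostrophic wind blows 90° to the left of the pressure-gradient force (low pressure on the right).
Rotating 135° by 90° counterclockwise gives 045° — the wind blows toward the northeast.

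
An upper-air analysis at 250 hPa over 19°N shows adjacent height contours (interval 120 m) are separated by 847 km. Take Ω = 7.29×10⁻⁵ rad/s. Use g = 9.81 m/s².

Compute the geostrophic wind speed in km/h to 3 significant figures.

Coriolis parameter at 19°N:
f = 2Ω sin φ = 2 × 7.29×10⁻⁵ × sin 19° = 4.75×10⁻⁵ s⁻¹
Height gradient: |∂Z/∂n| = 120 m / 847000 m = 1.42×10⁻⁴
On a pressure surface, geostrophic balance gives V_g = (g/f)|∂Z/∂n|:
V_g = 9.81 × 1.42×10⁻⁴ / 4.75×10⁻⁵ = 29.3 m/s
Converting: 29.3 m/s × 3.6 = 105 km/h

105 km/h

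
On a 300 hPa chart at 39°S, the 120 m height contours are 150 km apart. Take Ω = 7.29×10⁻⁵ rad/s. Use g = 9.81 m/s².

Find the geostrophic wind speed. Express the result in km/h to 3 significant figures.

308 km/h

Coriolis parameter at 39°S:
f = 2Ω sin φ = 2 × 7.29×10⁻⁵ × sin 39° = 9.18×10⁻⁵ s⁻¹
Height gradient: |∂Z/∂n| = 120 m / 150000 m = 8.00×10⁻⁴
On a pressure surface, geostrophic balance gives V_g = (g/f)|∂Z/∂n|:
V_g = 9.81 × 8.00×10⁻⁴ / 9.18×10⁻⁵ = 85.5 m/s
Converting: 85.5 m/s × 3.6 = 308 km/h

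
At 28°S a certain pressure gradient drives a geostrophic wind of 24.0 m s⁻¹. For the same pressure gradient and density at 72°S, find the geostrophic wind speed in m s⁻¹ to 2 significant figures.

With the same pressure gradient and density, V_g ∝ 1/f ∝ 1/sin φ.
V₂ = V₁ · sin φ₁ / sin φ₂ = 24.0 × sin 28° / sin 72°
V₂ = 24.0 × 0.4695/0.9511 = 12 m s⁻¹

12 m s⁻¹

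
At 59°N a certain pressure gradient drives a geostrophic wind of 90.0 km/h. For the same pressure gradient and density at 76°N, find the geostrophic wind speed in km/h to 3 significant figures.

With the same pressure gradient and density, V_g ∝ 1/f ∝ 1/sin φ.
V₂ = V₁ · sin φ₁ / sin φ₂ = 90.0 × sin 59° / sin 76°
V₂ = 90.0 × 0.8572/0.9703 = 79.5 km/h

79.5 km/h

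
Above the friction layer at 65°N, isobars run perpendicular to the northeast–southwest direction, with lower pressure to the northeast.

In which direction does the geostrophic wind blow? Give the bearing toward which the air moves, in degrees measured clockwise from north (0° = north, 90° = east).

135°

The pressure-gradient force points toward the northeast (bearing 045°).
Geostrophic balance: in the Northern Hemisphere the Coriolis force deflects motion to the right, so the geostrophic wind blows 90° to the right of the pressure-gradient force (low pressure on the left).
Rotating 045° by 90° clockwise gives 135° — the wind blows toward the southeast.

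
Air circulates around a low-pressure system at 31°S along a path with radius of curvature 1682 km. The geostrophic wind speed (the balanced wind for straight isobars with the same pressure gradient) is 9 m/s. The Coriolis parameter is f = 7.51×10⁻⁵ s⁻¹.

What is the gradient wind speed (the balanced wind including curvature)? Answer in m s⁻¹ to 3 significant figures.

8.44 m s⁻¹

Around a low, centrifugal force acts outward with Coriolis, so pressure-gradient force balances both:
(1/ρ)|∂P/∂n| = fV + V²/R  →  V² + fR·V − fR·V_g = 0
With fR = 7.51×10⁻⁵ × 1682×10³ m = 126 m/s:
V = [−fR + √((fR)² + 4 fR V_g)]/2 = [−126 + √(126² + 4×126×9)]/2 = 8.44 m/s
Subgeostrophic (V < V_g = 9 m/s), as expected around a low.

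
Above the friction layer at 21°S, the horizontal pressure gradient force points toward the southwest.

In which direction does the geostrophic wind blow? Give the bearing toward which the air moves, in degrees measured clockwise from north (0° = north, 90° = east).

135°

The pressure-gradient force points toward the southwest (bearing 225°).
Geostrophic balance: in the Southern Hemisphere the Coriolis force deflects motion to the left, so the geostrophic wind blows 90° to the left of the pressure-gradient force (low pressure on the right).
Rotating 225° by 90° counterclockwise gives 135° — the wind blows toward the southeast.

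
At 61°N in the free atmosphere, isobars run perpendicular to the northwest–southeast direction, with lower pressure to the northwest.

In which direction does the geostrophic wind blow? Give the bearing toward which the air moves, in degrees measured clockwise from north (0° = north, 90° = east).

The pressure-gradient force points toward the northwest (bearing 315°).
Geostrophic balance: in the Northern Hemisphere the Coriolis force deflects motion to the right, so the geostrophic wind blows 90° to the right of the pressure-gradient force (low pressure on the left).
Rotating 315° by 90° clockwise gives 045° — the wind blows toward the northeast.

045°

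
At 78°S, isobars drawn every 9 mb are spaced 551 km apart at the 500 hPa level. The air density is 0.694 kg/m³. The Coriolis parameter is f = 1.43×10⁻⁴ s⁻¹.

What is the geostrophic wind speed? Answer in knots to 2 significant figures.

Pressure gradient: |∂P/∂n| = 900 Pa / 551000 m = 1.63×10⁻³ Pa/m
Geostrophic balance (pressure-gradient force = Coriolis force):
V_g = (1/(fρ)) |∂P/∂n| = 1.63×10⁻³ / (1.43×10⁻⁴ × 0.694) = 16.5 m/s
Converting: 16.5 m/s × 1.944 = 32 knots

32 knots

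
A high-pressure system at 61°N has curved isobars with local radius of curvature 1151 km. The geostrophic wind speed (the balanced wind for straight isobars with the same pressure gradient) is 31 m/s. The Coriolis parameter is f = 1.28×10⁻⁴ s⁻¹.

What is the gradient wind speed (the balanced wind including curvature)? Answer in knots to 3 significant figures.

Around a high, pressure-gradient force acts outward with centrifugal, so Coriolis balances both:
fV = (1/ρ)|∂P/∂n| + V²/R  →  V² − fR·V + fR·V_g = 0
With fR = 1.28×10⁻⁴ × 1151×10³ m = 147 m/s:
V = [fR − √((fR)² − 4 fR V_g)]/2 = [147 − √(147² − 4×147×31)]/2 = 44.4 m/s
Supergeostrophic (V > V_g = 31 m/s), as expected around a high.
Converting: 44.4 m/s × 1.944 = 86.2 knots

86.2 knots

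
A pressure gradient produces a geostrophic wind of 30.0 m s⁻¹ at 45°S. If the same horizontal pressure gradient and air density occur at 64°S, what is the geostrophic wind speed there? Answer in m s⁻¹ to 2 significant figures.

With the same pressure gradient and density, V_g ∝ 1/f ∝ 1/sin φ.
V₂ = V₁ · sin φ₁ / sin φ₂ = 30.0 × sin 45° / sin 64°
V₂ = 30.0 × 0.7071/0.8988 = 24 m s⁻¹

24 m s⁻¹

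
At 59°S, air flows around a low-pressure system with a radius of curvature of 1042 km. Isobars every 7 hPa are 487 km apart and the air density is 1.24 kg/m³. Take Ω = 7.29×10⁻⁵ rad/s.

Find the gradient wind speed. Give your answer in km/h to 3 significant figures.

Coriolis parameter at 59°S:
f = 2Ω sin φ = 2 × 7.29×10⁻⁵ × sin 59° = 1.25×10⁻⁴ s⁻¹
Pressure gradient: |∂P/∂n| = 700 Pa / 487000 m = 1.44×10⁻³ Pa/m
Geostrophic speed: V_g = |∂P/∂n|/(fρ) = 1.44×10⁻³/(1.25×10⁻⁴ × 1.24) = 9.28 m/s
Around a low, centrifugal force acts outward with Coriolis, so pressure-gradient force balances both:
(1/ρ)|∂P/∂n| = fV + V²/R  →  V² + fR·V − fR·V_g = 0
With fR = 1.25×10⁻⁴ × 1042×10³ m = 130 m/s:
V = [−fR + √((fR)² + 4 fR V_g)]/2 = [−130 + √(130² + 4×130×9.28)]/2 = 8.69 m/s
Subgeostrophic (V < V_g = 9.28 m/s), as expected around a low.
Converting: 8.69 m/s × 3.6 = 31.3 km/h

31.3 km/h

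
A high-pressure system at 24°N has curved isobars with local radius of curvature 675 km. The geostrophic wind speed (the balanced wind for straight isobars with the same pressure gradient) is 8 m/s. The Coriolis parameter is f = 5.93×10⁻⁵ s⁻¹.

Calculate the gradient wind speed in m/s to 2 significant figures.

11 m/s

Around a high, pressure-gradient force acts outward with centrifugal, so Coriolis balances both:
fV = (1/ρ)|∂P/∂n| + V²/R  →  V² − fR·V + fR·V_g = 0
With fR = 5.93×10⁻⁵ × 675×10³ m = 40.0 m/s:
V = [fR − √((fR)² − 4 fR V_g)]/2 = [40.0 − √(40.0² − 4×40.0×8)]/2 = 11.1 m/s
Supergeostrophic (V > V_g = 8 m/s), as expected around a high.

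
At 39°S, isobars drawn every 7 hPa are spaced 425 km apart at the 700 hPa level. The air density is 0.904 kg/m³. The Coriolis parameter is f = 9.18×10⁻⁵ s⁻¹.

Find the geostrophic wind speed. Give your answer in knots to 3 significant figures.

Pressure gradient: |∂P/∂n| = 700 Pa / 425000 m = 1.65×10⁻³ Pa/m
Geostrophic balance (pressure-gradient force = Coriolis force):
V_g = (1/(fρ)) |∂P/∂n| = 1.65×10⁻³ / (9.18×10⁻⁵ × 0.904) = 19.8 m/s
Converting: 19.8 m/s × 1.944 = 38.6 knots

38.6 knots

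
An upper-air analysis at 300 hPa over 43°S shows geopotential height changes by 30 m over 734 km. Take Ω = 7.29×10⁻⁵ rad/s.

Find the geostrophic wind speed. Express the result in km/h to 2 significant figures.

Coriolis parameter at 43°S:
f = 2Ω sin φ = 2 × 7.29×10⁻⁵ × sin 43° = 9.94×10⁻⁵ s⁻¹
Height gradient: |∂Z/∂n| = 30 m / 734000 m = 4.09×10⁻⁵
On a pressure surface, geostrophic balance gives V_g = (g/f)|∂Z/∂n|:
V_g = 9.81 × 4.09×10⁻⁵ / 9.94×10⁻⁵ = 4.03 m/s
Converting: 4.03 m/s × 3.6 = 15 km/h

15 km/h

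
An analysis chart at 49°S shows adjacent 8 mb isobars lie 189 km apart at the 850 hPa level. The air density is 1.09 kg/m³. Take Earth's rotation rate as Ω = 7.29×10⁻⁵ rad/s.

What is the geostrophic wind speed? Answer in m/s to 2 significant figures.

Coriolis parameter at 49°S:
f = 2Ω sin φ = 2 × 7.29×10⁻⁵ × sin 49° = 1.10×10⁻⁴ s⁻¹
Pressure gradient: |∂P/∂n| = 800 Pa / 189000 m = 4.23×10⁻³ Pa/m
Geostrophic balance (pressure-gradient force = Coriolis force):
V_g = (1/(fρ)) |∂P/∂n| = 4.23×10⁻³ / (1.10×10⁻⁴ × 1.09) = 35.3 m/s

35 m/s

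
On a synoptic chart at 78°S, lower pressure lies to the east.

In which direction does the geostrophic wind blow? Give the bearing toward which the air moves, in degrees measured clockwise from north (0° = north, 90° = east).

The pressure-gradient force points toward the east (bearing 090°).
Geostrophic balance: in the Southern Hemisphere the Coriolis force deflects motion to the left, so the geostrophic wind blows 90° to the left of the pressure-gradient force (low pressure on the right).
Rotating 090° by 90° counterclockwise gives 000° — the wind blows toward the north.

000°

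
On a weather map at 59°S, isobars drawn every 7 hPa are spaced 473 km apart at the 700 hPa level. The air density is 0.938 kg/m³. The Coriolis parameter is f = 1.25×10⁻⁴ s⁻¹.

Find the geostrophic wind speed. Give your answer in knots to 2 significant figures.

Pressure gradient: |∂P/∂n| = 700 Pa / 473000 m = 1.48×10⁻³ Pa/m
Geostrophic balance (pressure-gradient force = Coriolis force):
V_g = (1/(fρ)) |∂P/∂n| = 1.48×10⁻³ / (1.25×10⁻⁴ × 0.938) = 12.6 m/s
Converting: 12.6 m/s × 1.944 = 25 knots

25 knots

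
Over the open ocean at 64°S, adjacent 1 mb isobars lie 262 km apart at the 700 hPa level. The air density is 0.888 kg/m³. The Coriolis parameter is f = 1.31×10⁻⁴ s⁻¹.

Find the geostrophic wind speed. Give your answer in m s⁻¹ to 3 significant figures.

3.28 m s⁻¹

Pressure gradient: |∂P/∂n| = 100 Pa / 262000 m = 3.82×10⁻⁴ Pa/m
Geostrophic balance (pressure-gradient force = Coriolis force):
V_g = (1/(fρ)) |∂P/∂n| = 3.82×10⁻⁴ / (1.31×10⁻⁴ × 0.888) = 3.28 m/s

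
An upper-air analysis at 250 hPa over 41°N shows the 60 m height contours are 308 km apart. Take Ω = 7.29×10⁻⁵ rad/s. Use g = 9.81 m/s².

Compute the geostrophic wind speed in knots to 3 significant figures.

38.8 knots

Coriolis parameter at 41°N:
f = 2Ω sin φ = 2 × 7.29×10⁻⁵ × sin 41° = 9.57×10⁻⁵ s⁻¹
Height gradient: |∂Z/∂n| = 60 m / 308000 m = 1.95×10⁻⁴
On a pressure surface, geostrophic balance gives V_g = (g/f)|∂Z/∂n|:
V_g = 9.81 × 1.95×10⁻⁴ / 9.57×10⁻⁵ = 20.0 m/s
Converting: 20.0 m/s × 1.944 = 38.8 knots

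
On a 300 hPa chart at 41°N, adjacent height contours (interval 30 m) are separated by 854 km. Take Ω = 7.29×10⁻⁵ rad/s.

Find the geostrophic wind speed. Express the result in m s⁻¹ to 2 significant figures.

Coriolis parameter at 41°N:
f = 2Ω sin φ = 2 × 7.29×10⁻⁵ × sin 41° = 9.57×10⁻⁵ s⁻¹
Height gradient: |∂Z/∂n| = 30 m / 854000 m = 3.51×10⁻⁵
On a pressure surface, geostrophic balance gives V_g = (g/f)|∂Z/∂n|:
V_g = 9.81 × 3.51×10⁻⁵ / 9.57×10⁻⁵ = 3.60 m/s

3.6 m s⁻¹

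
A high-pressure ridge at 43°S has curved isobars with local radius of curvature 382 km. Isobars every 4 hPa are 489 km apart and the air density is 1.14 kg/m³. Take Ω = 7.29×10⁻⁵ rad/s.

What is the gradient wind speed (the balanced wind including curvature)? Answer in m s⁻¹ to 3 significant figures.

9.69 m s⁻¹

Coriolis parameter at 43°S:
f = 2Ω sin φ = 2 × 7.29×10⁻⁵ × sin 43° = 9.94×10⁻⁵ s⁻¹
Pressure gradient: |∂P/∂n| = 400 Pa / 489000 m = 8.18×10⁻⁴ Pa/m
Geostrophic speed: V_g = |∂P/∂n|/(fρ) = 8.18×10⁻⁴/(9.94×10⁻⁵ × 1.14) = 7.22 m/s
Around a high, pressure-gradient force acts outward with centrifugal, so Coriolis balances both:
fV = (1/ρ)|∂P/∂n| + V²/R  →  V² − fR·V + fR·V_g = 0
With fR = 9.94×10⁻⁵ × 382×10³ m = 38.0 m/s:
V = [fR − √((fR)² − 4 fR V_g)]/2 = [38.0 − √(38.0² − 4×38.0×7.22)]/2 = 9.69 m/s
Supergeostrophic (V > V_g = 7.22 m/s), as expected around a high.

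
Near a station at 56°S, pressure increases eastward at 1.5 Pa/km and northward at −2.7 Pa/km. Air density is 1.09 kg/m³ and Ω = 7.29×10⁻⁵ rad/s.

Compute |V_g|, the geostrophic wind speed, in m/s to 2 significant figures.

Coriolis parameter at 56°S:
f = 2Ω sin φ = 2 × 7.29×10⁻⁵ × sin 56° = 1.21×10⁻⁴ s⁻¹
In the Southern Hemisphere f is negative: f = −1.21×10⁻⁴ s⁻¹.
Component geostrophic relations (x east, y north):
u_g = −(1/(fρ)) ∂P/∂y,  v_g = (1/(fρ)) ∂P/∂x
u_g = −(−2.7×10⁻³)/(−1.21×10⁻⁴ × 1.09) = −20.5 m/s;  v_g = (1.5×10⁻³)/(−1.21×10⁻⁴ × 1.09) = −11.4 m/s
|V_g| = √(u_g² + v_g²) = 23.4 m/s

23 m/s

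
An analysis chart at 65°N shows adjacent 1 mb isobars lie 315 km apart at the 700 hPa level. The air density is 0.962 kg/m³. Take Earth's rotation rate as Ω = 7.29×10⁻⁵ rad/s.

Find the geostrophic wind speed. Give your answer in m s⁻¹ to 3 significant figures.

Coriolis parameter at 65°N:
f = 2Ω sin φ = 2 × 7.29×10⁻⁵ × sin 65° = 1.32×10⁻⁴ s⁻¹
Pressure gradient: |∂P/∂n| = 100 Pa / 315000 m = 3.17×10⁻⁴ Pa/m
Geostrophic balance (pressure-gradient force = Coriolis force):
V_g = (1/(fρ)) |∂P/∂n| = 3.17×10⁻⁴ / (1.32×10⁻⁴ × 0.962) = 2.50 m/s

2.50 m s⁻¹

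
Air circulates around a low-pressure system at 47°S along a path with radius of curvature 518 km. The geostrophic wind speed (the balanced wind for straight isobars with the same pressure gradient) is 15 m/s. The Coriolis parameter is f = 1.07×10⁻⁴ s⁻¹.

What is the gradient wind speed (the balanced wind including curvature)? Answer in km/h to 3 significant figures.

Around a low, centrifugal force acts outward with Coriolis, so pressure-gradient force balances both:
(1/ρ)|∂P/∂n| = fV + V²/R  →  V² + fR·V − fR·V_g = 0
With fR = 1.07×10⁻⁴ × 518×10³ m = 55.4 m/s:
V = [−fR + √((fR)² + 4 fR V_g)]/2 = [−55.4 + √(55.4² + 4×55.4×15)]/2 = 12.3 m/s
Subgeostrophic (V < V_g = 15 m/s), as expected around a low.
Converting: 12.3 m/s × 3.6 = 44.2 km/h

44.2 km/h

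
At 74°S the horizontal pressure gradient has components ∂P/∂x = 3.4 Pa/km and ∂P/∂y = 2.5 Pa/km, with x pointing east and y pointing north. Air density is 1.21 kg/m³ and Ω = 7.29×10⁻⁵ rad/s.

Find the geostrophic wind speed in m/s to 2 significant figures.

Coriolis parameter at 74°S:
f = 2Ω sin φ = 2 × 7.29×10⁻⁵ × sin 74° = 1.40×10⁻⁴ s⁻¹
In the Southern Hemisphere f is negative: f = −1.40×10⁻⁴ s⁻¹.
Component geostrophic relations (x east, y north):
u_g = −(1/(fρ)) ∂P/∂y,  v_g = (1/(fρ)) ∂P/∂x
u_g = −(2.5×10⁻³)/(−1.40×10⁻⁴ × 1.21) = 14.7 m/s;  v_g = (3.4×10⁻³)/(−1.40×10⁻⁴ × 1.21) = −20.0 m/s
|V_g| = √(u_g² + v_g²) = 24.9 m/s

25 m/s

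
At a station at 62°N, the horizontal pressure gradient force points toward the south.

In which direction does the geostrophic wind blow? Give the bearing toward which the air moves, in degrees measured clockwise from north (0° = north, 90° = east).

The pressure-gradient force points toward the south (bearing 180°).
Geostrophic balance: in the Northern Hemisphere the Coriolis force deflects motion to the right, so the geostrophic wind blows 90° to the right of the pressure-gradient force (low pressure on the left).
Rotating 180° by 90° clockwise gives 270° — the wind blows toward the west.

270°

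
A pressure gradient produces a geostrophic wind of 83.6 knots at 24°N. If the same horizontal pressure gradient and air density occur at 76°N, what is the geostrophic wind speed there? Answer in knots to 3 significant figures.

With the same pressure gradient and density, V_g ∝ 1/f ∝ 1/sin φ.
V₂ = V₁ · sin φ₁ / sin φ₂ = 83.6 × sin 24° / sin 76°
V₂ = 83.6 × 0.4067/0.9703 = 35.0 knots

35.0 knots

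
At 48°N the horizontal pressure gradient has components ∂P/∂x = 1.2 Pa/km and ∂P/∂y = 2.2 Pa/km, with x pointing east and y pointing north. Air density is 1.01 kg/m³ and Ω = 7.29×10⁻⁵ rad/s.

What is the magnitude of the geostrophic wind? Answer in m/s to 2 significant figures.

Coriolis parameter at 48°N:
f = 2Ω sin φ = 2 × 7.29×10⁻⁵ × sin 48° = 1.08×10⁻⁴ s⁻¹
Component geostrophic relations (x east, y north):
u_g = −(1/(fρ)) ∂P/∂y,  v_g = (1/(fρ)) ∂P/∂x
u_g = −(2.2×10⁻³)/(1.08×10⁻⁴ × 1.01) = −20.1 m/s;  v_g = (1.2×10⁻³)/(1.08×10⁻⁴ × 1.01) = 11.0 m/s
|V_g| = √(u_g² + v_g²) = 22.9 m/s

23 m/s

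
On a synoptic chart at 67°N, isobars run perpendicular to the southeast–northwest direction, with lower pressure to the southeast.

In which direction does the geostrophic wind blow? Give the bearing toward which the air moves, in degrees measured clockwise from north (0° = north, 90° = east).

225°

The pressure-gradient force points toward the southeast (bearing 135°).
Geostrophic balance: in the Northern Hemisphere the Coriolis force deflects motion to the right, so the geostrophic wind blows 90° to the right of the pressure-gradient force (low pressure on the left).
Rotating 135° by 90° clockwise gives 225° — the wind blows toward the southwest.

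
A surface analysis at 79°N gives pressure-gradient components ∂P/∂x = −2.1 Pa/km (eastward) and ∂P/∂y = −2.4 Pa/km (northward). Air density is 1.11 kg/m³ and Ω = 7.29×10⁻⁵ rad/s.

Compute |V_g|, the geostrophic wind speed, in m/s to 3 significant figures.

Coriolis parameter at 79°N:
f = 2Ω sin φ = 2 × 7.29×10⁻⁵ × sin 79° = 1.43×10⁻⁴ s⁻¹
Component geostrophic relations (x east, y north):
u_g = −(1/(fρ)) ∂P/∂y,  v_g = (1/(fρ)) ∂P/∂x
u_g = −(−2.4×10⁻³)/(1.43×10⁻⁴ × 1.11) = 15.1 m/s;  v_g = (−2.1×10⁻³)/(1.43×10⁻⁴ × 1.11) = −13.2 m/s
|V_g| = √(u_g² + v_g²) = 20.1 m/s

20.1 m/s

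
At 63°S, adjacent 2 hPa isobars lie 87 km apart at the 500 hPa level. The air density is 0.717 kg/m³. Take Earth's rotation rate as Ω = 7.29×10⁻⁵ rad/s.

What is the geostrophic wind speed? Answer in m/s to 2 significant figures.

Coriolis parameter at 63°S:
f = 2Ω sin φ = 2 × 7.29×10⁻⁵ × sin 63° = 1.30×10⁻⁴ s⁻¹
Pressure gradient: |∂P/∂n| = 200 Pa / 87000 m = 2.30×10⁻³ Pa/m
Geostrophic balance (pressure-gradient force = Coriolis force):
V_g = (1/(fρ)) |∂P/∂n| = 2.30×10⁻³ / (1.30×10⁻⁴ × 0.717) = 24.7 m/s

25 m/s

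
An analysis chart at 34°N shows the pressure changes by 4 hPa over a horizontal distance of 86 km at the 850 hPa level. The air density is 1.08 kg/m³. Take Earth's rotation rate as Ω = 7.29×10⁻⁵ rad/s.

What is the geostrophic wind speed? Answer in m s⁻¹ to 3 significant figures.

52.8 m s⁻¹

Coriolis parameter at 34°N:
f = 2Ω sin φ = 2 × 7.29×10⁻⁵ × sin 34° = 8.15×10⁻⁵ s⁻¹
Pressure gradient: |∂P/∂n| = 400 Pa / 86000 m = 4.65×10⁻³ Pa/m
Geostrophic balance (pressure-gradient force = Coriolis force):
V_g = (1/(fρ)) |∂P/∂n| = 4.65×10⁻³ / (8.15×10⁻⁵ × 1.08) = 52.8 m/s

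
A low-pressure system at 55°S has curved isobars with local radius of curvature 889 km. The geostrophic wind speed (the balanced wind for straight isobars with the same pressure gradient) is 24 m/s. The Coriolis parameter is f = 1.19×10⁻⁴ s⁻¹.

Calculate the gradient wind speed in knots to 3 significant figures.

Around a low, centrifugal force acts outward with Coriolis, so pressure-gradient force balances both:
(1/ρ)|∂P/∂n| = fV + V²/R  →  V² + fR·V − fR·V_g = 0
With fR = 1.19×10⁻⁴ × 889×10³ m = 106 m/s:
V = [−fR + √((fR)² + 4 fR V_g)]/2 = [−106 + √(106² + 4×106×24)]/2 = 20.2 m/s
Subgeostrophic (V < V_g = 24 m/s), as expected around a low.
Converting: 20.2 m/s × 1.944 = 39.2 knots

39.2 knots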